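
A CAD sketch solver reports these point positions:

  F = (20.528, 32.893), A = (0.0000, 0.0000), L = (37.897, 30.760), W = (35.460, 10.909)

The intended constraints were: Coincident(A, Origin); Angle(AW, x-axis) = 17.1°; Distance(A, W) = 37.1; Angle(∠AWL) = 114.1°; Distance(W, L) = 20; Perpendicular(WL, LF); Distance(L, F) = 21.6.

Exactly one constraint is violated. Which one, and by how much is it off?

Distance(L, F) = 21.6 — off by 4.10.

A = (0.00, 0.00) ✓; AW at 17.10° ✓; |AW| = 37.10 ✓; ∠AWL = 114.1° ✓; |WL| = 20.00 ✓; ∠(WL, LF) = 90.00° ✓; |LF| = 17.50 ✗.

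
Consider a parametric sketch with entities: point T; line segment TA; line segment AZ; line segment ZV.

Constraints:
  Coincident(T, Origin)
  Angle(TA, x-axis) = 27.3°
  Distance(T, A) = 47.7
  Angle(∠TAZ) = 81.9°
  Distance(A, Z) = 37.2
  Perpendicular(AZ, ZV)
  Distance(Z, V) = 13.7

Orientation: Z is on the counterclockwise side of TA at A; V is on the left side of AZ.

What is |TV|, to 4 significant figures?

45.31

∠TAZ = 81.9°, so AZ runs at 27.3° + (180° − 81.9°) = 125.4° from the x-axis; with |AZ| = 37.2, Z = A + 37.2·(cos 125.4°, sin 125.4°) = (20.84, 52.20). AZ is perpendicular to ZV; with |ZV| = 13.7 on the left of AZ, V = Z + 13.7·(-0.8151, -0.5793) = (9.671, 44.26). Then |TV| = |V − T| = 45.31.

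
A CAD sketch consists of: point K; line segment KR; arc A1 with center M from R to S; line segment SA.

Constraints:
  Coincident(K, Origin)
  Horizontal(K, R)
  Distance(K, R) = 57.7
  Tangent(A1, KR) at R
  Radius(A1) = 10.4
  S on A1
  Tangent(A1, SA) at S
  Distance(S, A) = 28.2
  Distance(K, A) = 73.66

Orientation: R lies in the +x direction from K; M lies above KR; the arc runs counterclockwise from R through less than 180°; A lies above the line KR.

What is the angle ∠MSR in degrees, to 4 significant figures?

38.73°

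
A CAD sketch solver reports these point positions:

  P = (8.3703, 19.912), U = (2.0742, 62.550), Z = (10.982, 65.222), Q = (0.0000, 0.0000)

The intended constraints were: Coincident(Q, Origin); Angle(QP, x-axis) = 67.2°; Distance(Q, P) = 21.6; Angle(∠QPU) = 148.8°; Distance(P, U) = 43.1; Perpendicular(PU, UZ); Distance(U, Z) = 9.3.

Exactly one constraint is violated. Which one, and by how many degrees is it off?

Perpendicular(PU, UZ) — off by 8.30°.

Q = (0.00, 0.00) ✓; QP at 67.20° ✓; |QP| = 21.60 ✓; ∠QPU = 148.8° ✓; |PU| = 43.10 ✓; ∠(PU, UZ) = 81.70° ✗; |UZ| = 9.300 ✓.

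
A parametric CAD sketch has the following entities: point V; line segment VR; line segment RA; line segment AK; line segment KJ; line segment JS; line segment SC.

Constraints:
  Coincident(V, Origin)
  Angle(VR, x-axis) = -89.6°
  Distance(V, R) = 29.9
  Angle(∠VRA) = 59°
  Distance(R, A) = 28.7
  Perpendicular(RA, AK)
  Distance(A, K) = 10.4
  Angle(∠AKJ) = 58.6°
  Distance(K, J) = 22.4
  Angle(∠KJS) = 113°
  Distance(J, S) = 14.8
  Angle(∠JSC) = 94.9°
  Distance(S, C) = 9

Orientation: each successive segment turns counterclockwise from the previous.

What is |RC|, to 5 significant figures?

25.798

V is at the origin; VR runs at -89.6° with length 29.9, so R = (0.20874, -29.899). ∠VRA = 59.0° gives RA at 31.400° from the x-axis; with |RA| = 28.7, A = (24.706, -14.946). RA is perpendicular to AK, so AK runs at 121.40°; with |AK| = 10.4, K = (19.287, -6.0694). ∠AKJ = 58.6° gives KJ at -117.20° from the x-axis; with |KJ| = 22.4, J = (9.0482, -25.992). ∠KJS = 113.0° gives JS at -50.200° from the x-axis; with |JS| = 14.8, S = (18.522, -37.363). ∠JSC = 94.9° gives SC at 34.900° from the x-axis; with |SC| = 9.0, C = (25.903, -32.214). Then |RC| = |C − R| = 25.798.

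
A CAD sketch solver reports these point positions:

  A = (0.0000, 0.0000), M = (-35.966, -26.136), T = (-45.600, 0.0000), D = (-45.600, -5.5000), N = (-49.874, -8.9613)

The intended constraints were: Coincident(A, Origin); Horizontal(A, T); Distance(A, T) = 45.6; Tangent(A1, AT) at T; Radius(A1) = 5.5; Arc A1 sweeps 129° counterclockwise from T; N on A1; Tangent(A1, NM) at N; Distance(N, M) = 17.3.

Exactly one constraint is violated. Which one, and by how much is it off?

Distance(N, M) = 17.3 — off by 4.80.

A = (0.00, 0.00) ✓; A.y = 0.00, T.y = 0.00 ✓; |AT| = 45.60 ✓; ∠(DT, TA) = 90.00° ✓; |DT| = 5.500 ✓; bearing(D→N) − bearing(D→T) = 129.0° ✓; |DN| = 5.500 ✓; ∠(DN, NM) = 90.00° ✓; |NM| = 22.10 ✗.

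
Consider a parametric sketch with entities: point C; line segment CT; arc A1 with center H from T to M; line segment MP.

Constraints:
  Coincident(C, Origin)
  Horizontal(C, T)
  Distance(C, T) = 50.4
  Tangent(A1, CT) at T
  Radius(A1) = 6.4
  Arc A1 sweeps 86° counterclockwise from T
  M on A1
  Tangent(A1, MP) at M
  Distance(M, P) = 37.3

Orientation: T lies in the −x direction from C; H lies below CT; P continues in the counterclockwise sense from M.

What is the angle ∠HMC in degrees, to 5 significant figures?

9.9853°

C is at the origin; C and T share the same y with |CT| = 50.4 and T on the −x side, so T = (-50.400, 0.0000). Tangency of A1 to CT means the radius HT is perpendicular to CT, so H = T + (0, -6.4) = (-50.400, -6.4000). On A1, T sits at bearing 90° from H; an 86° counterclockwise sweep puts M at bearing 176°, so M = H + 6.4·(cos 176°, sin 176°) = (-56.784, -5.9536). Then cos ∠HMC = MH·MC / (|MH||MC|), giving 9.9853°.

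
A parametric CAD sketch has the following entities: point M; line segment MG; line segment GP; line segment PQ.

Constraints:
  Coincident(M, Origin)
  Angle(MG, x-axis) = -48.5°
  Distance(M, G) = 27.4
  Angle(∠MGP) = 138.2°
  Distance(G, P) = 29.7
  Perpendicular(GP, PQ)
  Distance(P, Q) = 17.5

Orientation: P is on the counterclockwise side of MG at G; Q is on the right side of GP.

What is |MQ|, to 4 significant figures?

61.58

M is at the origin; MG runs at -48.5° with length 27.4, so G = 27.4·(cos -48.5°, sin -48.5°) = (18.16, -20.52). ∠MGP = 138.2°, so GP runs at -48.5° + (180° − 138.2°) = -6.700° from the x-axis; with |GP| = 29.7, P = G + 29.7·(cos -6.700°, sin -6.700°) = (47.65, -23.99). The perpendicularity gives PQ at right angles to GP; with |PQ| = 17.5 on the right of GP, Q = P + 17.5·(-0.1167, -0.9932) = (45.61, -41.37). Then |MQ| = |Q − M| = 61.58.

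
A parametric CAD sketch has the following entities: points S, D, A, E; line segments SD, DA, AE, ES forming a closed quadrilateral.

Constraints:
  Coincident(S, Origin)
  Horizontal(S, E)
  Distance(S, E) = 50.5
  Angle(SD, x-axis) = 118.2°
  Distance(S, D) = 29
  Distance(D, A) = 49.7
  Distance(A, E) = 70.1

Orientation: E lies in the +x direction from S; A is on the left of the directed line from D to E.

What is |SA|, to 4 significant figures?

65.64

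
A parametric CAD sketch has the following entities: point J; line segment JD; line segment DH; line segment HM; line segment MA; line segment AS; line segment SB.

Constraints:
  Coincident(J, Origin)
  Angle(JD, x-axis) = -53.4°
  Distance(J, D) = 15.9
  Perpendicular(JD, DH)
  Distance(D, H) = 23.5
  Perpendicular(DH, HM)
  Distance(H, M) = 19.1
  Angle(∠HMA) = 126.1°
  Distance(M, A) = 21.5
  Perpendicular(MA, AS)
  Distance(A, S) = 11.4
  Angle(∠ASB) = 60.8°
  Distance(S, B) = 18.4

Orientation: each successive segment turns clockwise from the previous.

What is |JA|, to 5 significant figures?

17.010

DH ⟂ HM, so HM runs at 126.60°; with |HM| = 19.1, M = (-20.774, -11.442). ∠HMA = 126.1° gives MA at 72.700° from the x-axis; with |MA| = 21.5, A = (-14.381, 9.0851). Then |JA| = |A − J| = 17.010.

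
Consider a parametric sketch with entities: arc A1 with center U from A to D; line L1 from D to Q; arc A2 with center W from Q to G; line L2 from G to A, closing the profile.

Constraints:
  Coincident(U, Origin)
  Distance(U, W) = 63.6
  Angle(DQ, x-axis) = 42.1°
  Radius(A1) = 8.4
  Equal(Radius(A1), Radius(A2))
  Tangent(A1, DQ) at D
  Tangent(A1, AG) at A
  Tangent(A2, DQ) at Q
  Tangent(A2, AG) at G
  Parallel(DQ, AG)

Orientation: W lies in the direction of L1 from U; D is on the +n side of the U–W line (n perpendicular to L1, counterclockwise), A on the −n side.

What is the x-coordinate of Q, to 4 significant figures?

41.56

Tangency of A1 to both parallel lines with radius 8.4 puts D and A at U ± 8.4·n: D = (-5.632, 6.233), A = (5.632, -6.233). Equal radii place Q and G the same way about W: Q = W + 8.4·n = (41.56, 48.87), G = W − 8.4·n = (52.82, 36.41). So Q.x = 41.56.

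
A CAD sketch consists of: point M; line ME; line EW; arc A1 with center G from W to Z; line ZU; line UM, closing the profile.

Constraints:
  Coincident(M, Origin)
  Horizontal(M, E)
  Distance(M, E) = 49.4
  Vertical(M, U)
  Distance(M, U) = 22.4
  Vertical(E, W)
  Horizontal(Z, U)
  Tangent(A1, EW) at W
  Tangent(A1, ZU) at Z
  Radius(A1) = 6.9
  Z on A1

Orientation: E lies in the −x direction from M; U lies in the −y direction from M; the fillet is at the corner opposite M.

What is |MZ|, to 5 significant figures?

48.042

The virtual corner opposite M is at (-49.400, -22.400). Since A1 is tangent to EW there, GW ⟂ EW and the tangent condition forces GZ to be normal to ZU, with radius 6.9, so the center G sits 6.9 in from both sides at G = (-42.500, -15.500). That places the tangent points at W = (-49.400, -15.500) on EW and Z = (-42.500, -22.400) on ZU. Then |MZ| = |Z − M| = 48.042.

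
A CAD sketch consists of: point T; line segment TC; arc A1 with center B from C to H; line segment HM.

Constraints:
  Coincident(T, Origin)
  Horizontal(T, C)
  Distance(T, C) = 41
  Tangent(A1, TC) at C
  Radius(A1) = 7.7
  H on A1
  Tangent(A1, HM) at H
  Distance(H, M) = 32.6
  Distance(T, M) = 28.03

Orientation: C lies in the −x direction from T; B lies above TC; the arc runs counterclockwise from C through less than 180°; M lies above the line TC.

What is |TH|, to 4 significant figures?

35.66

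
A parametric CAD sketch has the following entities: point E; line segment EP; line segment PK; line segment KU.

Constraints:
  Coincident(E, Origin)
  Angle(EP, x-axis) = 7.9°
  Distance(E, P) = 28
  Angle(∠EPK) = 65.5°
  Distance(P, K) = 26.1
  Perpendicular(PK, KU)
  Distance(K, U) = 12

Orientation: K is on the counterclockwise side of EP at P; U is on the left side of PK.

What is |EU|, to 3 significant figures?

19.8

∠EPK = 65.5°, so PK runs at 7.9° + (180° − 65.5°) = 122° from the x-axis; with |PK| = 26.1, K = P + 26.1·(cos 122°, sin 122°) = (13.7, 25.9). The perpendicularity gives KU at right angles to PK; with |KU| = 12.0 on the left of PK, U = K + 12.0·(-0.844, -0.536) = (3.62, 19.5). Then |EU| = |U − E| = 19.8.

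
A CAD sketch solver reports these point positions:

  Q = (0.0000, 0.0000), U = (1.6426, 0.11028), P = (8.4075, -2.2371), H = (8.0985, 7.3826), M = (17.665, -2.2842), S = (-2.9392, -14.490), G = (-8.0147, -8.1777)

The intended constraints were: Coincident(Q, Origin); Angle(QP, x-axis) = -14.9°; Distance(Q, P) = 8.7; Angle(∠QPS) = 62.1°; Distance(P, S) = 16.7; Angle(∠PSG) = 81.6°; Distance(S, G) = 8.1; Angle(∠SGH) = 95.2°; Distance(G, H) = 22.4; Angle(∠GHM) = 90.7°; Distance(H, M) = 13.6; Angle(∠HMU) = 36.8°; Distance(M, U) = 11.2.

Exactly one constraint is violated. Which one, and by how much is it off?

Distance(M, U) = 11.2 — off by 5.00.

Q = (0.00, 0.00) ✓; QP at -14.90° ✓; |QP| = 8.700 ✓; ∠QPS = 62.10° ✓; |PS| = 16.70 ✓; ∠PSG = 81.60° ✓; |SG| = 8.100 ✓; ∠SGH = 95.20° ✓; |GH| = 22.40 ✓; ∠GHM = 90.70° ✓; |HM| = 13.60 ✓; ∠HMU = 36.80° ✓; |MU| = 16.20 ✗.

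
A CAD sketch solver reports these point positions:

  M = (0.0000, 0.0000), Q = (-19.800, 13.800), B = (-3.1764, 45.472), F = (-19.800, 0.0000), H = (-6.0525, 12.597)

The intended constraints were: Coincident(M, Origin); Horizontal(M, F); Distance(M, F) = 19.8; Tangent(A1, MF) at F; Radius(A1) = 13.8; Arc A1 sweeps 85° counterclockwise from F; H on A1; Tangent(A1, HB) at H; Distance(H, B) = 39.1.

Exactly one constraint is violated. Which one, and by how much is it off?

Distance(H, B) = 39.1 — off by 6.10.

M = (0.00, 0.00) ✓; M.y = 0.00, F.y = 0.00 ✓; |MF| = 19.80 ✓; ∠(QF, FM) = 90.00° ✓; |QF| = 13.80 ✓; bearing(Q→H) − bearing(Q→F) = 85.00° ✓; |QH| = 13.80 ✓; ∠(QH, HB) = 90.00° ✓; |HB| = 33.00 ✗.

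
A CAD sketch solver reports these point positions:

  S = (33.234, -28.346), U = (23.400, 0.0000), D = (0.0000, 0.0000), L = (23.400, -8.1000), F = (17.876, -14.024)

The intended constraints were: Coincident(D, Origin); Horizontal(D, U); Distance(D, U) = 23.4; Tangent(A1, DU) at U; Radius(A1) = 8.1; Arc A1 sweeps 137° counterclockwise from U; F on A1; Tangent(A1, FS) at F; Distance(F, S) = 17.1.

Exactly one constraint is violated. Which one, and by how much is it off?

Distance(F, S) = 17.1 — off by 3.90.

D = (0.00, 0.00) ✓; D.y = 0.00, U.y = 0.00 ✓; |DU| = 23.40 ✓; ∠(LU, UD) = 90.00° ✓; |LU| = 8.100 ✓; bearing(L→F) − bearing(L→U) = 137.0° ✓; |LF| = 8.100 ✓; ∠(LF, FS) = 90.00° ✓; |FS| = 21.00 ✗.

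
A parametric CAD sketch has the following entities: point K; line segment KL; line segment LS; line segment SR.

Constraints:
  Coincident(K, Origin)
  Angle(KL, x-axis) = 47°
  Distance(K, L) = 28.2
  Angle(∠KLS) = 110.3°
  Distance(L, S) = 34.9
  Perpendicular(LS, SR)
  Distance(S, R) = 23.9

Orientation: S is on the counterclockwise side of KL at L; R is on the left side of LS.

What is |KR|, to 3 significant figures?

44.8

K is at the origin; KL runs at 47.0° with length 28.2, so L = 28.2·(cos 47.0°, sin 47.0°) = (19.2, 20.6). ∠KLS = 110.3°, so LS runs at 47.0° + (180° − 110.3°) = 117° from the x-axis; with |LS| = 34.9, S = L + 34.9·(cos 117°, sin 117°) = (3.55, 51.8). The perpendicularity gives SR at right angles to LS; with |SR| = 23.9 on the left of LS, R = S + 23.9·(-0.893, -0.449) = (-17.8, 41.1). Then |KR| = |R − K| = 44.8.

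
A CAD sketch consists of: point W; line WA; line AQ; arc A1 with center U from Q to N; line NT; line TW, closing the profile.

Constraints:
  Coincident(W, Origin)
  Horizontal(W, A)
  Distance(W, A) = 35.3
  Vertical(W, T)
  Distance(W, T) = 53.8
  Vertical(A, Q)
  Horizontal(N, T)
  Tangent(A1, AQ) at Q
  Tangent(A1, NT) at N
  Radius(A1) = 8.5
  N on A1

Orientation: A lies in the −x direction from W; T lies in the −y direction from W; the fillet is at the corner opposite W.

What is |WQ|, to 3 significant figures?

57.4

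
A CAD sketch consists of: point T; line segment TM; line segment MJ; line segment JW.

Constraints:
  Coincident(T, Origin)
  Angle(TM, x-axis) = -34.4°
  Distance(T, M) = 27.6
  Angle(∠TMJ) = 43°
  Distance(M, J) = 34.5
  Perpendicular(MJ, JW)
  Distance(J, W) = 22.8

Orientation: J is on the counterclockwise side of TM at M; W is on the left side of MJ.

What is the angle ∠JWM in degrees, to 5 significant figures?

56.540°

T is at the origin; TM runs at -34.4° with length 27.6, so M = 27.6·(cos -34.4°, sin -34.4°) = (22.773, -15.593). ∠TMJ = 43.0°, so MJ runs at -34.4° + (180° − 43.0°) = 102.60° from the x-axis; with |MJ| = 34.5, J = M + 34.5·(cos 102.60°, sin 102.60°) = (15.247, 18.076). MJ ⟂ JW; with |JW| = 22.8 on the left of MJ, W = J + 22.8·(-0.97592, -0.21814) = (-7.0037, 13.102). Then cos ∠JWM = WJ·WM / (|WJ||WM|), giving 56.540°.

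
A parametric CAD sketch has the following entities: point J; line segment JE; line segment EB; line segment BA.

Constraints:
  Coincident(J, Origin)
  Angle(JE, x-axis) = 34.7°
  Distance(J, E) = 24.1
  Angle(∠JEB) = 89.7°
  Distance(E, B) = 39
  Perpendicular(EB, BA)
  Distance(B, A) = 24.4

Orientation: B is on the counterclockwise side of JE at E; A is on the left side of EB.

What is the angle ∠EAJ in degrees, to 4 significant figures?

31.59°

∠JEB = 89.7°, so EB runs at 34.7° + (180° − 89.7°) = 125.0° from the x-axis; with |EB| = 39.0, B = E + 39.0·(cos 125.0°, sin 125.0°) = (-2.556, 45.67). The perpendicularity gives BA at right angles to EB; with |BA| = 24.4 on the left of EB, A = B + 24.4·(-0.8192, -0.5736) = (-22.54, 31.67). Then cos ∠EAJ = AE·AJ / (|AE||AJ|), giving 31.59°.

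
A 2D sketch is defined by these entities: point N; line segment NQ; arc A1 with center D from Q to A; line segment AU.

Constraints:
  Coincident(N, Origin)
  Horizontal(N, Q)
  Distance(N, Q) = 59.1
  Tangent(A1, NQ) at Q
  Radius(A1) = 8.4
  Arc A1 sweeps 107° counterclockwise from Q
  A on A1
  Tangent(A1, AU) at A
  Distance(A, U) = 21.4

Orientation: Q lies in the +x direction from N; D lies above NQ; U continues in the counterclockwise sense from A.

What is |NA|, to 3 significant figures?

68.0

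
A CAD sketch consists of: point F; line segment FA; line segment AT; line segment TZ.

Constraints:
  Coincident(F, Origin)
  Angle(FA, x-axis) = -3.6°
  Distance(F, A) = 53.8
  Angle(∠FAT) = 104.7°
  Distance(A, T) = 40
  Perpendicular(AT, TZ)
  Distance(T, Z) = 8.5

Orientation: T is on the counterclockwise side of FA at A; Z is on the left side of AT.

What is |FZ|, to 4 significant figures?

69.10

F is at the origin; FA runs at -3.6° with length 53.8, so A = 53.8·(cos -3.6°, sin -3.6°) = (53.69, -3.378). ∠FAT = 104.7°, so AT runs at -3.6° + (180° − 104.7°) = 71.70° from the x-axis; with |AT| = 40.0, T = A + 40.0·(cos 71.70°, sin 71.70°) = (66.25, 34.60). AT ⟂ TZ; with |TZ| = 8.5 on the left of AT, Z = T + 8.5·(-0.9494, 0.3140) = (58.18, 37.27). Then |FZ| = |Z − F| = 69.10.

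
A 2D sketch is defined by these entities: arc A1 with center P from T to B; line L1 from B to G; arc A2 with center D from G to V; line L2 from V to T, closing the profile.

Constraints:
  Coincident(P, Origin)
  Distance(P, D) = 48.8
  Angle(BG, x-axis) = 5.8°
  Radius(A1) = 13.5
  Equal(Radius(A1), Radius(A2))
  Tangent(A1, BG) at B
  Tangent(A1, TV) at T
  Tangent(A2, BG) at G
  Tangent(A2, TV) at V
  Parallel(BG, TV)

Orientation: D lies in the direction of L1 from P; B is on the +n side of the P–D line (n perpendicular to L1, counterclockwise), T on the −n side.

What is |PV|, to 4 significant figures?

50.63

The slot axis is L1's direction at 5.8°, so u = (cos 5.8°, sin 5.8°) = (0.9949, 0.1011) and n = (−sin 5.8°, cos 5.8°) = (-0.1011, 0.9949). P is at the origin and D lies 48.8 along u from P, so D = 48.8·u = (48.55, 4.932). Tangency of A1 to both parallel lines with radius 13.5 puts B and T at P ± 13.5·n: B = (-1.364, 13.43), T = (1.364, -13.43). Equal radii place G and V the same way about D: G = D + 13.5·n = (47.19, 18.36), V = D − 13.5·n = (49.91, -8.499). Then |PV| = |V − P| = 50.63.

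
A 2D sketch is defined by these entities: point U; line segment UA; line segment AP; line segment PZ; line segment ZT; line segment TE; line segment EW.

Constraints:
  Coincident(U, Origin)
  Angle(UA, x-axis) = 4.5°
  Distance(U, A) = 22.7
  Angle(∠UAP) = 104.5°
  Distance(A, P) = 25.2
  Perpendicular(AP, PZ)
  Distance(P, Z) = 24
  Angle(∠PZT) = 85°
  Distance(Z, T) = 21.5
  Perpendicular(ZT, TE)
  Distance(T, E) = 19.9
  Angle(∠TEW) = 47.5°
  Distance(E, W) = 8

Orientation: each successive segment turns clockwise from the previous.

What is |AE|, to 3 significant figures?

5.98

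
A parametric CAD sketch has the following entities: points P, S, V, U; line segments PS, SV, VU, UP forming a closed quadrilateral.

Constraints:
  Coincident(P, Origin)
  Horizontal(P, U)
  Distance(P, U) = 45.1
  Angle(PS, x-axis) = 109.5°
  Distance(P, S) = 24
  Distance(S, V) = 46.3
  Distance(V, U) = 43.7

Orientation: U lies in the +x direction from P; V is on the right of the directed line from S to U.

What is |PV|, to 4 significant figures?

22.30

Checks: |SV| = 46.30 ✓; |VU| = 43.70 ✓.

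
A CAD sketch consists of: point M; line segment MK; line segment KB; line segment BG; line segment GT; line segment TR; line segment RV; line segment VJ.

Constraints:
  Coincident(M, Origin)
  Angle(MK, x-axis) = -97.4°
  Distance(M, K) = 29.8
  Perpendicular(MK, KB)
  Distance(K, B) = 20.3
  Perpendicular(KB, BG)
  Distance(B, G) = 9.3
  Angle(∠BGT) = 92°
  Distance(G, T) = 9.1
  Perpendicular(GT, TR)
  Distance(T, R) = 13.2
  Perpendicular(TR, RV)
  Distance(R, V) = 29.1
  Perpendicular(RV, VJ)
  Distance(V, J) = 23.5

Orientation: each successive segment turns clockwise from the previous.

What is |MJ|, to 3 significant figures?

42.1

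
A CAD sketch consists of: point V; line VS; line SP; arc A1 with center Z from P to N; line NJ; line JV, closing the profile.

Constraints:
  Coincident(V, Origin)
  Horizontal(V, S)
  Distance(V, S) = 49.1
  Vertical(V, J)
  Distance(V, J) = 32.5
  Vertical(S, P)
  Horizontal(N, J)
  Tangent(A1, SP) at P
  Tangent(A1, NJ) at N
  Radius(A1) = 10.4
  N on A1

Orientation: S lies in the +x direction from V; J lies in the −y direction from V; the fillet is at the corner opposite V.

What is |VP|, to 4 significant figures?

53.84

V is at the origin; V and S share the same y with |VS| = 49.1 and S on the +x side, so S = (49.10, 0.000). V and J share the same x with |VJ| = 32.5 and J on the −y side, so J = (0.000, -32.50). The virtual corner opposite V is at (49.10, -32.50). Tangency of A1 to SP means the radius ZP is perpendicular to SP and tangency of A1 to NJ means the radius ZN is perpendicular to NJ, with radius 10.4, so the center Z sits 10.4 in from both sides at Z = (38.70, -22.10). That places the tangent points at P = (49.10, -22.10) on SP and N = (38.70, -32.50) on NJ. Then |VP| = |P − V| = 53.84.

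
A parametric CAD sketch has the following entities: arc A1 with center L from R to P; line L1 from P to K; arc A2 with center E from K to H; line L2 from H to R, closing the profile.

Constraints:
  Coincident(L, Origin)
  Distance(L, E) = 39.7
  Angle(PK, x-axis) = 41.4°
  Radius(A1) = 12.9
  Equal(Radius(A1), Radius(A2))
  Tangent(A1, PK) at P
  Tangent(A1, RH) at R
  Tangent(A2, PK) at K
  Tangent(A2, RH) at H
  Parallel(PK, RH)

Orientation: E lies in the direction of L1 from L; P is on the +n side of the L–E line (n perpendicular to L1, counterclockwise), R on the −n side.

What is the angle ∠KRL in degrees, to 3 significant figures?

57.0°

Tangency of A1 to both parallel lines with radius 12.9 puts P and R at L ± 12.9·n: P = (-8.53, 9.68), R = (8.53, -9.68). Equal radii place K and H the same way about E: K = E + 12.9·n = (21.2, 35.9), H = E − 12.9·n = (38.3, 16.6). Then cos ∠KRL = RK·RL / (|RK||RL|), giving 57.0°.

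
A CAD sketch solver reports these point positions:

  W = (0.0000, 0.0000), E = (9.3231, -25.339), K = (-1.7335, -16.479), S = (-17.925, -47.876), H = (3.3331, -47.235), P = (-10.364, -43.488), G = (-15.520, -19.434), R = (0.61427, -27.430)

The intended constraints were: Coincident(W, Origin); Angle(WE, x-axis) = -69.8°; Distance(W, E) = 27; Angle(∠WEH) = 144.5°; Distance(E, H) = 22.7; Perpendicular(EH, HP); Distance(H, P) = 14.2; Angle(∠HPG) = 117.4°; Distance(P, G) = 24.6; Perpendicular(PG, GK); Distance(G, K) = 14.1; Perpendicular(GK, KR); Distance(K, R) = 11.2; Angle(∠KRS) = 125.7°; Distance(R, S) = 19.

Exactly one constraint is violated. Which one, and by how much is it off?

Distance(R, S) = 19 — off by 8.60.

W = (0.00, 0.00) ✓; WE at -69.80° ✓; |WE| = 27.00 ✓; ∠WEH = 144.5° ✓; |EH| = 22.70 ✓; ∠(EH, HP) = 90.00° ✓; |HP| = 14.20 ✓; ∠HPG = 117.4° ✓; |PG| = 24.60 ✓; ∠(PG, GK) = 90.00° ✓; |GK| = 14.10 ✓; ∠(GK, KR) = 90.00° ✓; |KR| = 11.20 ✓; ∠KRS = 125.7° ✓; |RS| = 27.60 ✗.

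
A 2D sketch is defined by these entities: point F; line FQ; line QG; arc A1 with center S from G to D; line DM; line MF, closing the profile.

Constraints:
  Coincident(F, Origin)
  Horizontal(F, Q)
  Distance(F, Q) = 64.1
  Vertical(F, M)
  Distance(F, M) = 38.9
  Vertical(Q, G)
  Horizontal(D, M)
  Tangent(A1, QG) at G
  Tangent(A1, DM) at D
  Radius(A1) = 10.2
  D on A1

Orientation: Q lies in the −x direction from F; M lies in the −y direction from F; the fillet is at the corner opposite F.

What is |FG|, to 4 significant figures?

70.23

F is at the origin; FQ is horizontal with |FQ| = 64.1 and Q on the −x side, so Q = (-64.10, 0.000). FM is vertical with |FM| = 38.9 and M on the −y side, so M = (0.000, -38.90). The virtual corner opposite F is at (-64.10, -38.90). The tangent condition forces SG to be normal to QG and A1 meets DM tangentially, so SD is at right angles to DM, with radius 10.2, so the center S sits 10.2 in from both sides at S = (-53.90, -28.70). That places the tangent points at G = (-64.10, -28.70) on QG and D = (-53.90, -38.90) on DM. Then |FG| = |G − F| = 70.23.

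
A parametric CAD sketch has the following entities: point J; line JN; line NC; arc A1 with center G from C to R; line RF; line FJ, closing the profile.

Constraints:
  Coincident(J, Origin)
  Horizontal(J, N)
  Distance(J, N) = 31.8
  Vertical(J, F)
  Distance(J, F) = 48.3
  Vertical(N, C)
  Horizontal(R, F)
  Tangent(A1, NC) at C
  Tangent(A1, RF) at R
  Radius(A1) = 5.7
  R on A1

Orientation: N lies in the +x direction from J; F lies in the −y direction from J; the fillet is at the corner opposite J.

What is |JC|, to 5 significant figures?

53.160

J is at the origin; J and N share the same y with |JN| = 31.8 and N on the +x side, so N = (31.800, 0.0000). J and F share the same x with |JF| = 48.3 and F on the −y side, so F = (0.0000, -48.300). The virtual corner opposite J is at (31.800, -48.300). The tangent condition forces GC to be normal to NC and tangency of A1 to RF means the radius GR is perpendicular to RF, with radius 5.7, so the center G sits 5.7 in from both sides at G = (26.100, -42.600). That places the tangent points at C = (31.800, -42.600) on NC and R = (26.100, -48.300) on RF. Then |JC| = |C − J| = 53.160.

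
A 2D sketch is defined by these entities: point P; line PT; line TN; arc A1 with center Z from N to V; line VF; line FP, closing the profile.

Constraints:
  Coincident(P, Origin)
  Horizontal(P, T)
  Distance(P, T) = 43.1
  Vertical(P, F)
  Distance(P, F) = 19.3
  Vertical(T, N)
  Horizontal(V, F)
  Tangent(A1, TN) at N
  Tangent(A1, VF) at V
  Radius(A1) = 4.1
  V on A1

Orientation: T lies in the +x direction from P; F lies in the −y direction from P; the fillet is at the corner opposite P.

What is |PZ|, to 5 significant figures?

41.857

P is at the origin; PT is horizontal with |PT| = 43.1 and T on the +x side, so T = (43.100, 0.0000). PF is vertical with |PF| = 19.3 and F on the −y side, so F = (0.0000, -19.300). The virtual corner opposite P is at (43.100, -19.300). A1 meets TN tangentially, so ZN is at right angles to TN and the tangent condition forces ZV to be normal to VF, with radius 4.1, so the center Z sits 4.1 in from both sides at Z = (39.000, -15.200). Then |PZ| = |Z − P| = 41.857.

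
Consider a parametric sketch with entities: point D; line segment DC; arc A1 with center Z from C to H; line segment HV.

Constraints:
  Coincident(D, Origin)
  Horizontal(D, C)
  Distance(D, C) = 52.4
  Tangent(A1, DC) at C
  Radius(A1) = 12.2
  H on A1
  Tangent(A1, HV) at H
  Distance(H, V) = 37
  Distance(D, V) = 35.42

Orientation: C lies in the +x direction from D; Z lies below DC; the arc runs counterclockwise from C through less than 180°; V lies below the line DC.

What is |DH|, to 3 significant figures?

43.7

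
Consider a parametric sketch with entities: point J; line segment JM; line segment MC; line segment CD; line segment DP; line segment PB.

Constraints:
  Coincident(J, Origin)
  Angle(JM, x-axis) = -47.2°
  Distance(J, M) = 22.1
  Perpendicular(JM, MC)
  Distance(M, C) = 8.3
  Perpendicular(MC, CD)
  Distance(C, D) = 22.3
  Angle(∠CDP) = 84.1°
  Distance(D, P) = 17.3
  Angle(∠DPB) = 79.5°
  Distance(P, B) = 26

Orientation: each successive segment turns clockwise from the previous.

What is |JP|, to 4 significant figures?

9.047

J is at the origin; JM runs at -47.2° with length 22.1, so M = (15.02, -16.22). The perpendicularity gives MC at right angles to JM, so MC runs at -137.2°; with |MC| = 8.3, C = (8.926, -21.85). MC ⟂ CD, so CD runs at 132.8°; with |CD| = 22.3, D = (-6.226, -5.493). ∠CDP = 84.1° gives DP at 36.90° from the x-axis; with |DP| = 17.3, P = (7.609, 4.895). Then |JP| = |P − J| = 9.047.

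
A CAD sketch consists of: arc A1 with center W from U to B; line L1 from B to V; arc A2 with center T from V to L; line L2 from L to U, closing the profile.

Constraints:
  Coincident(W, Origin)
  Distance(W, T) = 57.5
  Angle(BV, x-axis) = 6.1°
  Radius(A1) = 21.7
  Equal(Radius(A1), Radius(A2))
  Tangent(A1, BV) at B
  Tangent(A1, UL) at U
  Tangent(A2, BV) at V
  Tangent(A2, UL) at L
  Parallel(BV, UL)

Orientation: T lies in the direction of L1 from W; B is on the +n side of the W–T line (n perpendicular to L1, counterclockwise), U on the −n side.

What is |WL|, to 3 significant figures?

61.5

The slot axis is L1's direction at 6.1°, so u = (cos 6.1°, sin 6.1°) = (0.994, 0.106) and n = (−sin 6.1°, cos 6.1°) = (-0.106, 0.994). W is at the origin and T lies 57.5 along u from W, so T = 57.5·u = (57.2, 6.11). Tangency of A1 to both parallel lines with radius 21.7 puts B and U at W ± 21.7·n: B = (-2.31, 21.6), U = (2.31, -21.6). Equal radii place V and L the same way about T: V = T + 21.7·n = (54.9, 27.7), L = T − 21.7·n = (59.5, -15.5). Then |WL| = |L − W| = 61.5.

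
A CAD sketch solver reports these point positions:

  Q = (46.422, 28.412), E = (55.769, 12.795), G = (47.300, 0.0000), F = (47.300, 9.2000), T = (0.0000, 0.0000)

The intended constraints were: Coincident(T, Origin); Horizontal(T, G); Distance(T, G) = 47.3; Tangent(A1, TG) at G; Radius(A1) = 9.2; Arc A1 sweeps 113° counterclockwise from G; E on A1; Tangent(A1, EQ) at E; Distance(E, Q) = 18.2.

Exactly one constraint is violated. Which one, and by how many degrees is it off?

Tangent(A1, EQ) at E — off by 7.90°.

T = (0.00, 0.00) ✓; T.y = 0.00, G.y = 0.00 ✓; |TG| = 47.30 ✓; ∠(FG, GT) = 90.00° ✓; |FG| = 9.200 ✓; bearing(F→E) − bearing(F→G) = 113.0° ✓; |FE| = 9.200 ✓; ∠(FE, EQ) = 82.10° ✗; |EQ| = 18.20 ✓.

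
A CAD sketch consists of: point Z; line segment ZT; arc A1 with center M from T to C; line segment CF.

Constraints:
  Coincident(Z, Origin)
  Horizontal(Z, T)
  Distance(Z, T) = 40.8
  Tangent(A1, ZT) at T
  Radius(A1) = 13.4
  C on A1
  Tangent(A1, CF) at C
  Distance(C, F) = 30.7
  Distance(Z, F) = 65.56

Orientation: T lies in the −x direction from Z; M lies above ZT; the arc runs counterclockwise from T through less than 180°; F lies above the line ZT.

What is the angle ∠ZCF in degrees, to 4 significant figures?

158.0°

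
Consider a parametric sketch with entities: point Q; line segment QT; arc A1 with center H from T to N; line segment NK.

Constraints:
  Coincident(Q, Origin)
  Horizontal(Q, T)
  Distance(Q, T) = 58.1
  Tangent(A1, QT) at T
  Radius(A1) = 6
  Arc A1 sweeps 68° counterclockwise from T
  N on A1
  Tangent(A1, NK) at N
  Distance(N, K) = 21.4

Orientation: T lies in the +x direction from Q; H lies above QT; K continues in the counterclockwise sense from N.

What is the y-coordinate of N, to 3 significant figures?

3.75

Since A1 is tangent to QT there, HT ⟂ QT, so H = T + (0, 6) = (58.1, 6.00). On A1, T sits at bearing -90° from H; a 68° counterclockwise sweep puts N at bearing -22°, so N = H + 6.0·(cos -22°, sin -22°) = (63.7, 3.75). So N.y = 3.75.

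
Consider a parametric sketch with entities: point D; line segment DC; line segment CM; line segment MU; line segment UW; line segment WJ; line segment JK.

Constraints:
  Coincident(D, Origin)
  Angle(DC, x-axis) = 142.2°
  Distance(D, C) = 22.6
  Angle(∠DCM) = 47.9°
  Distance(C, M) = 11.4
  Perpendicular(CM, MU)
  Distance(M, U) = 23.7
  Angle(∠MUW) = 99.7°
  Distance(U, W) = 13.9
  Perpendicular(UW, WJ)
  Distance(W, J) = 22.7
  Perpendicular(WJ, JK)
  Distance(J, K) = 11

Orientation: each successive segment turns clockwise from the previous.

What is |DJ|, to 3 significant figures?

25.0

∠MUW = 99.7° gives UW at -160° from the x-axis; with |UW| = 13.9, W = (-15.6, -12.2). UW ⟂ WJ, so WJ runs at 110°; with |WJ| = 22.7, J = (-23.2, 9.17). Then |DJ| = |J − D| = 25.0.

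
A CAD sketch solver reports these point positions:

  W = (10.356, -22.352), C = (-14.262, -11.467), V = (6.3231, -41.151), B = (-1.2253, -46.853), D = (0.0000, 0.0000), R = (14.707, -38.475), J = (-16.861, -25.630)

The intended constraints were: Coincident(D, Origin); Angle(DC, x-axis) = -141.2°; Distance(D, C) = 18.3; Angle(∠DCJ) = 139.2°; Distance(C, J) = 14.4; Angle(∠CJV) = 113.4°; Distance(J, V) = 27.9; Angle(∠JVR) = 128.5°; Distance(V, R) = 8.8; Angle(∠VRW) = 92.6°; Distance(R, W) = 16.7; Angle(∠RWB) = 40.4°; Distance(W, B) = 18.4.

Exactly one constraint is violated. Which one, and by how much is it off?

Distance(W, B) = 18.4 — off by 8.70.

D = (0.00, 0.00) ✓; DC at -141.2° ✓; |DC| = 18.30 ✓; ∠DCJ = 139.2° ✓; |CJ| = 14.40 ✓; ∠CJV = 113.4° ✓; |JV| = 27.90 ✓; ∠JVR = 128.5° ✓; |VR| = 8.801 ✓; ∠VRW = 92.60° ✓; |RW| = 16.70 ✓; ∠RWB = 40.40° ✓; |WB| = 27.10 ✗.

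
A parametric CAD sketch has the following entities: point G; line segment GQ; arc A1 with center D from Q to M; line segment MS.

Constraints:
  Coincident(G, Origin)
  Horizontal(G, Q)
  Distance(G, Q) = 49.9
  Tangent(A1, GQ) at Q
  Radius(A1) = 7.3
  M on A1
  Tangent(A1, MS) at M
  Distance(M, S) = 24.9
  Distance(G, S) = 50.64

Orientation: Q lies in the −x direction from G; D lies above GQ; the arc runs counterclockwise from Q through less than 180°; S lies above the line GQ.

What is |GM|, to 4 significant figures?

43.14

Checks: |DM| = 7.300 ✓; ∠(DM, MS) = 90.00° ✓; |MS| = 24.90 ✓; |GS| = 50.64 ✓.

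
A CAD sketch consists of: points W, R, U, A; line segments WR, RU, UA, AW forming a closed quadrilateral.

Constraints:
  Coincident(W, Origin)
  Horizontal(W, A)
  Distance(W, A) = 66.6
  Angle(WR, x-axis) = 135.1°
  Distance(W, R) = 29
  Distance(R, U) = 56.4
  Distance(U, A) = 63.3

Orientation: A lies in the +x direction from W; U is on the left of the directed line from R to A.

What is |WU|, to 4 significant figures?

56.99

W is at the origin; WA is horizontal with |WA| = 66.6 and A in +x, so A = (66.6, 0). WR runs at 135.1° with |WR| = 29.0, so R = (-20.54, 20.47). U is determined by |RU| = 56.4 and |UA| = 63.3 together: it lies at the intersection of circle(R, 56.4) and circle(A, 63.3). With |RA| = 89.51, the foot of the radical line on RA is 40.14 from R and the perpendicular offset is √(56.4² − 40.14²) = 39.62. Taking the left-of-RA solution: U = (27.60, 49.86).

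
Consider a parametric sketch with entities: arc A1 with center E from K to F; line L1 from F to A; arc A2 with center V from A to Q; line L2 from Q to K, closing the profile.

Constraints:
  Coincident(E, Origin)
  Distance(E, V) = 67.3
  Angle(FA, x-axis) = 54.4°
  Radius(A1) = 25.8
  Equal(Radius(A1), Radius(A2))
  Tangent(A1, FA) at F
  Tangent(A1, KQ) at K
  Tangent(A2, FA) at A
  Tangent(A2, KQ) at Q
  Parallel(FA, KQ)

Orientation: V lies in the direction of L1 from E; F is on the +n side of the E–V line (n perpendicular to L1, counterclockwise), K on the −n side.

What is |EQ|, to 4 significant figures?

72.08

Tangency of A1 to both parallel lines with radius 25.8 puts F and K at E ± 25.8·n: F = (-20.98, 15.02), K = (20.98, -15.02). Equal radii place A and Q the same way about V: A = V + 25.8·n = (18.20, 69.74), Q = V − 25.8·n = (60.15, 39.70). Then |EQ| = |Q − E| = 72.08.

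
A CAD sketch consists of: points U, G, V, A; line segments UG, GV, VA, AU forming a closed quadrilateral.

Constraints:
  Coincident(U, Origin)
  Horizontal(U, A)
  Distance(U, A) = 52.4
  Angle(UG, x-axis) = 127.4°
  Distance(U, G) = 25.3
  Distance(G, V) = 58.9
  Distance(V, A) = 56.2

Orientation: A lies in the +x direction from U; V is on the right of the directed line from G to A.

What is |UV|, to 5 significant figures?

34.952

Checks: |GV| = 58.90 ✓; |VA| = 56.20 ✓.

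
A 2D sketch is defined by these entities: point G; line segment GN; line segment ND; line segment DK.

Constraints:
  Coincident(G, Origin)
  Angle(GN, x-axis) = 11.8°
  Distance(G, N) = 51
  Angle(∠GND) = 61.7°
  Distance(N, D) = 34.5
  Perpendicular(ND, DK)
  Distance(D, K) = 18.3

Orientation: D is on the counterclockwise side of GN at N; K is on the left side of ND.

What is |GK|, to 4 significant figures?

28.54

∠GND = 61.7°, so ND runs at 11.8° + (180° − 61.7°) = 130.1° from the x-axis; with |ND| = 34.5, D = N + 34.5·(cos 130.1°, sin 130.1°) = (27.70, 36.82). ND is perpendicular to DK; with |DK| = 18.3 on the left of ND, K = D + 18.3·(-0.7649, -0.6441) = (13.70, 25.03). Then |GK| = |K − G| = 28.54.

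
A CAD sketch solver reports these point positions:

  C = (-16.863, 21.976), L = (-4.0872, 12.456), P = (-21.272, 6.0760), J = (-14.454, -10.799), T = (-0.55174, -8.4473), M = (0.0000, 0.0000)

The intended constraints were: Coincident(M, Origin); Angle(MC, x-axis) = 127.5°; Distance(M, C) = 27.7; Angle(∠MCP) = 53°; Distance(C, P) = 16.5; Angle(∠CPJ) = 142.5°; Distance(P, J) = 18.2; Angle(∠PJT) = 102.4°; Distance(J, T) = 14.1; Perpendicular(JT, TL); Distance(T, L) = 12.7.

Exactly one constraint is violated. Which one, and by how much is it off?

Distance(T, L) = 12.7 — off by 8.50.

M = (0.00, 0.00) ✓; MC at 127.5° ✓; |MC| = 27.70 ✓; ∠MCP = 53.00° ✓; |CP| = 16.50 ✓; ∠CPJ = 142.5° ✓; |PJ| = 18.20 ✓; ∠PJT = 102.4° ✓; |JT| = 14.10 ✓; ∠(JT, TL) = 90.00° ✓; |TL| = 21.20 ✗.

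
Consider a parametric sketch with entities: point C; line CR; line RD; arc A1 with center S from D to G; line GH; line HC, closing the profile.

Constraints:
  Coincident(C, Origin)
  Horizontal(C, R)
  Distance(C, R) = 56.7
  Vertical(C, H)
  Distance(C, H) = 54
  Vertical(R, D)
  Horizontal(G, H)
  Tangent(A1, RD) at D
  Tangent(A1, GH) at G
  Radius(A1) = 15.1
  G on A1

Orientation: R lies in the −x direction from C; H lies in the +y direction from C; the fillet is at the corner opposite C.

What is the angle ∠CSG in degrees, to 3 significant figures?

133°

C is at the origin; CR is horizontal with |CR| = 56.7 and R on the −x side, so R = (-56.7, 0.00). C and H share the same x with |CH| = 54.0 and H on the +y side, so H = (0.00, 54.0). The virtual corner opposite C is at (-56.7, 54.0). The tangent condition forces SD to be normal to RD and the tangent condition forces SG to be normal to GH, with radius 15.1, so the center S sits 15.1 in from both sides at S = (-41.6, 38.9). That places the tangent points at D = (-56.7, 38.9) on RD and G = (-41.6, 54.0) on GH. Then cos ∠CSG = SC·SG / (|SC||SG|), giving 133°.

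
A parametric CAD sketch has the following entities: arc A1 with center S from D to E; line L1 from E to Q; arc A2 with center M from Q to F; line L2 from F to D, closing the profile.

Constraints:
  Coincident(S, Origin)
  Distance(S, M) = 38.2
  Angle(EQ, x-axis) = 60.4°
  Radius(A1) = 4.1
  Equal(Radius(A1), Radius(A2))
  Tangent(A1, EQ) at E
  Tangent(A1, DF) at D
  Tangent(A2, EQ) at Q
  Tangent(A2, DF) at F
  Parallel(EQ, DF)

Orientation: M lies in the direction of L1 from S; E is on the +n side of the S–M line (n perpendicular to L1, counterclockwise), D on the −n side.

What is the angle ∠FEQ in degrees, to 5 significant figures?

12.115°

The slot axis is L1's direction at 60.4°, so u = (cos 60.4°, sin 60.4°) = (0.49394, 0.86949) and n = (−sin 60.4°, cos 60.4°) = (-0.86949, 0.49394). S is at the origin and M lies 38.2 along u from S, so M = 38.2·u = (18.869, 33.215). Tangency of A1 to both parallel lines with radius 4.1 puts E and D at S ± 4.1·n: E = (-3.5649, 2.0252), D = (3.5649, -2.0252). Equal radii place Q and F the same way about M: Q = M + 4.1·n = (15.304, 35.240), F = M − 4.1·n = (22.434, 31.190). Then cos ∠FEQ = EF·EQ / (|EF||EQ|), giving 12.115°.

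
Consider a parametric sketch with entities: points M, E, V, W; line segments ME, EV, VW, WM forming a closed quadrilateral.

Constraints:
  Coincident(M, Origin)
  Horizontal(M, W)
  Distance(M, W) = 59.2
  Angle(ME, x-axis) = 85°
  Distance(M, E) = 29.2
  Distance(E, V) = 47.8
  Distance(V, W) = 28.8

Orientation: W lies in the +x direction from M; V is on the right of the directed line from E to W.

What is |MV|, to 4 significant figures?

32.94

Checks: |EV| = 47.80 ✓; |VW| = 28.80 ✓.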